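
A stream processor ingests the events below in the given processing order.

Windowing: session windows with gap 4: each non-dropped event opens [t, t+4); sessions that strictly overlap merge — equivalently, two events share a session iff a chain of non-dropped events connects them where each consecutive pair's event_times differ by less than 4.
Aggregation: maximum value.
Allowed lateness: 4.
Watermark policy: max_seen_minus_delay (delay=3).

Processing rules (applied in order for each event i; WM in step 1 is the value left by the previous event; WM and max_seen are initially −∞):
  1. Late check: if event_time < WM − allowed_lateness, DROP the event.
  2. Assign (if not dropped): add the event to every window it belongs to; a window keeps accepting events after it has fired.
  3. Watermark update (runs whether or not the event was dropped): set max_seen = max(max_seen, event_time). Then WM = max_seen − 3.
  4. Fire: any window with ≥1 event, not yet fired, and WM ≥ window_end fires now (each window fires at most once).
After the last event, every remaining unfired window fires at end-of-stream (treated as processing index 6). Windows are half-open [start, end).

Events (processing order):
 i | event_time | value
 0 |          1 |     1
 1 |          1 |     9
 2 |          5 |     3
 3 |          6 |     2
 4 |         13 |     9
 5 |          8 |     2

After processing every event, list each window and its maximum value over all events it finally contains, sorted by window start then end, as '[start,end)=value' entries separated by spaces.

[1,5)=9 [5,12)=3 [13,17)=9

i=0 t=1 v=1: → [1,5); WM=-2
i=1 t=1 v=9: → [1,5); WM=-2
i=2 t=5 v=3: → [5,9); WM=2
i=3 t=6 v=2: → [5,10); WM=3
i=4 t=13 v=9: → [13,17); WM=10
i=5 t=8 v=2: → [5,12); WM=10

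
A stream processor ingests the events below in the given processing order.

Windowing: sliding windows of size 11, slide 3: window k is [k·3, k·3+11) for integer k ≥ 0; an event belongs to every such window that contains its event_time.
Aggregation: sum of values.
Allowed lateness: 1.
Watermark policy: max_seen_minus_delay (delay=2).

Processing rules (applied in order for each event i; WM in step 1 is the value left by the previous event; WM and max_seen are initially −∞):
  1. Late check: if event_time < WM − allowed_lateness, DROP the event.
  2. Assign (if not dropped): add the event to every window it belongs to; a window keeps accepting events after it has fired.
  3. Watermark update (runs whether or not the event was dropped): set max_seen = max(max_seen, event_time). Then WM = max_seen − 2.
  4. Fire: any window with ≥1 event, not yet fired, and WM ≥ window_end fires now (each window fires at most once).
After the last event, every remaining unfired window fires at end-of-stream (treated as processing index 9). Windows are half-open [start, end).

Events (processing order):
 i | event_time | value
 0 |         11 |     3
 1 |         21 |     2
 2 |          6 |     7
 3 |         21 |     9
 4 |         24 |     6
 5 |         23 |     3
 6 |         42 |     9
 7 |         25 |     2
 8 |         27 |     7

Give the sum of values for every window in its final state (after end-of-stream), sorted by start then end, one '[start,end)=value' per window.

i=0 t=11 v=3: → [9,20),[6,17),[3,14); WM=9
i=1 t=21 v=2: → [21,32),[18,29),[15,26),[12,23); WM=19; [3,14) fires=3 [6,17) fires=3
i=2 t=6 v=7: DROP (t<19-1); WM=19
i=3 t=21 v=9: → [21,32),[18,29),[15,26),[12,23); WM=19
i=4 t=24 v=6: → [24,35),[21,32),[18,29),[15,26); WM=22; [9,20) fires=3
i=5 t=23 v=3: → [21,32),[18,29),[15,26); WM=22
i=6 t=42 v=9: → [42,53),[39,50),[36,47),[33,44); WM=40; [12,23) fires=11 [15,26) fires=20 [18,29) fires=20 [21,32) fires=20 [24,35) fires=6
i=7 t=25 v=2: DROP (t<40-1); WM=40
i=8 t=27 v=7: DROP (t<40-1); WM=40

[3,14)=3 [6,17)=3 [9,20)=3 [12,23)=11 [15,26)=20 [18,29)=20 [21,32)=20 [24,35)=6 [33,44)=9 [36,47)=9 [39,50)=9 [42,53)=9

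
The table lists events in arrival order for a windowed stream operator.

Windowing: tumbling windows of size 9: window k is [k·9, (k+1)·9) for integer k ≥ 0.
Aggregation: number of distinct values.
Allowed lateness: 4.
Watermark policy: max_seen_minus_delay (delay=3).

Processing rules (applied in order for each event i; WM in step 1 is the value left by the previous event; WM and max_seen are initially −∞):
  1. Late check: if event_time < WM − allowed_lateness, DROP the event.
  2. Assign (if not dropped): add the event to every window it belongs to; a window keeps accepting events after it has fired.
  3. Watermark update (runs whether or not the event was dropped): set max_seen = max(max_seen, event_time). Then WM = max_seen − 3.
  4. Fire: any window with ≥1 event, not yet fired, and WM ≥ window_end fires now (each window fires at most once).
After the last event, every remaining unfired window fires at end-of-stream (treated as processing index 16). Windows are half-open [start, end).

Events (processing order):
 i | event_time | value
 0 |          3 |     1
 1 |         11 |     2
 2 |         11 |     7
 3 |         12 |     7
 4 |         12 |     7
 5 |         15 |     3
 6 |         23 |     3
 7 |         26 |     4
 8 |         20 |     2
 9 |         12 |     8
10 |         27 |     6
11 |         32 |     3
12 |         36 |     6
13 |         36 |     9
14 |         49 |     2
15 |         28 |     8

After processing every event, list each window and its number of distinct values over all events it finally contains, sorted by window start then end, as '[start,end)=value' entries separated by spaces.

[0,9)=1 [9,18)=3 [18,27)=3 [27,36)=2 [36,45)=2 [45,54)=1

i=0 t=3 v=1: → [0,9); WM=0
i=1 t=11 v=2: → [9,18); WM=8
i=2 t=11 v=7: → [9,18); WM=8
i=3 t=12 v=7: → [9,18); WM=9; [0,9) fires=1
i=4 t=12 v=7: → [9,18); WM=9
i=5 t=15 v=3: → [9,18); WM=12
i=6 t=23 v=3: → [18,27); WM=20; [9,18) fires=3
i=7 t=26 v=4: → [18,27); WM=23
i=8 t=20 v=2: → [18,27); WM=23
i=9 t=12 v=8: DROP (t<23-4); WM=23
i=10 t=27 v=6: → [27,36); WM=24
i=11 t=32 v=3: → [27,36); WM=29; [18,27) fires=3
i=12 t=36 v=6: → [36,45); WM=33
i=13 t=36 v=9: → [36,45); WM=33
i=14 t=49 v=2: → [45,54); WM=46; [27,36) fires=2 [36,45) fires=2
i=15 t=28 v=8: DROP (t<46-4); WM=46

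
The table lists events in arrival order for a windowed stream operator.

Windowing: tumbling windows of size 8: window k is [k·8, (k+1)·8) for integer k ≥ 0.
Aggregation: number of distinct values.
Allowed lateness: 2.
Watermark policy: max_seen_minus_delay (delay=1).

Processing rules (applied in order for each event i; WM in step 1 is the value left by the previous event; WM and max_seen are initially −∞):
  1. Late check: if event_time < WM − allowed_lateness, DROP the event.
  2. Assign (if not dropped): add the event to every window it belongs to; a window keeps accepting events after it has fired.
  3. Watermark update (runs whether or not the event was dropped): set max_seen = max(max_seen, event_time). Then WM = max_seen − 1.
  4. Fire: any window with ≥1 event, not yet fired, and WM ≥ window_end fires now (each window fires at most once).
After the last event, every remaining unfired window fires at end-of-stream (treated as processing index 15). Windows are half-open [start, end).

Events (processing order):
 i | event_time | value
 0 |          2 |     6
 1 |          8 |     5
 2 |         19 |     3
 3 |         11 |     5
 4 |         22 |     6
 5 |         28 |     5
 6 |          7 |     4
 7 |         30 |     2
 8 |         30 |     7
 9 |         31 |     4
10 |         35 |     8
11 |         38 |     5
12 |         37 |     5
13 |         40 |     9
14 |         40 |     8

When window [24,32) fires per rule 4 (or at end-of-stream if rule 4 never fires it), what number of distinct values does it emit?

i=0 t=2 v=6: → [0,8); WM=1
i=1 t=8 v=5: → [8,16); WM=7
i=2 t=19 v=3: → [16,24); WM=18; [0,8) fires=1 [8,16) fires=1
i=3 t=11 v=5: DROP (t<18-2); WM=18
i=4 t=22 v=6: → [16,24); WM=21
i=5 t=28 v=5: → [24,32); WM=27; [16,24) fires=2
i=6 t=7 v=4: DROP (t<27-2); WM=27
i=7 t=30 v=2: → [24,32); WM=29
i=8 t=30 v=7: → [24,32); WM=29
i=9 t=31 v=4: → [24,32); WM=30
i=10 t=35 v=8: → [32,40); WM=34; [24,32) fires=4
i=11 t=38 v=5: → [32,40); WM=37
i=12 t=37 v=5: → [32,40); WM=37
i=13 t=40 v=9: → [40,48); WM=39
i=14 t=40 v=8: → [40,48); WM=39

4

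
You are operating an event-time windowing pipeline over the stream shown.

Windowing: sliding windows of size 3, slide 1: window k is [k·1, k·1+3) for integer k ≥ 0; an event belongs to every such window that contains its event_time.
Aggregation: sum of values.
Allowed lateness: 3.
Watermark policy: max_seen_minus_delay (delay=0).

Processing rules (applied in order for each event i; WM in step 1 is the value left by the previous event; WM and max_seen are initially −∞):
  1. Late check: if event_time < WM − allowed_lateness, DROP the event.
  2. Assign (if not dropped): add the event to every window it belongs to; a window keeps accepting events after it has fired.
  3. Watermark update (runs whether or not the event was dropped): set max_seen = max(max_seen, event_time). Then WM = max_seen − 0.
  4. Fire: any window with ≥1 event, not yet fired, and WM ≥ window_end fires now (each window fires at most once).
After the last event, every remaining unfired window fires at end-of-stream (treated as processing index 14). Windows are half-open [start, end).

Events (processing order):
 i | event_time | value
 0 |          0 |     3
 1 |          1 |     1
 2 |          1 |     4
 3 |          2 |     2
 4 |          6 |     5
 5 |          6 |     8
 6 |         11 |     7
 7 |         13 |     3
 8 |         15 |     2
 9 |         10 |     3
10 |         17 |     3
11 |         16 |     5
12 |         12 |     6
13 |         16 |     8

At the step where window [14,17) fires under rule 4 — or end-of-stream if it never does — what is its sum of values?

i=0 t=0 v=3: → [0,3); WM=0
i=1 t=1 v=1: → [1,4),[0,3); WM=1
i=2 t=1 v=4: → [1,4),[0,3); WM=1
i=3 t=2 v=2: → [2,5),[1,4),[0,3); WM=2
i=4 t=6 v=5: → [6,9),[5,8),[4,7); WM=6; [0,3) fires=10 [1,4) fires=7 [2,5) fires=2
i=5 t=6 v=8: → [6,9),[5,8),[4,7); WM=6
i=6 t=11 v=7: → [11,14),[10,13),[9,12); WM=11; [4,7) fires=13 [5,8) fires=13 [6,9) fires=13
i=7 t=13 v=3: → [13,16),[12,15),[11,14); WM=13; [9,12) fires=7 [10,13) fires=7
i=8 t=15 v=2: → [15,18),[14,17),[13,16); WM=15; [11,14) fires=10 [12,15) fires=3
i=9 t=10 v=3: DROP (t<15-3); WM=15
i=10 t=17 v=3: → [17,20),[16,19),[15,18); WM=17; [13,16) fires=5 [14,17) fires=2
i=11 t=16 v=5: → [16,19),[15,18),[14,17); WM=17
i=12 t=12 v=6: DROP (t<17-3); WM=17
i=13 t=16 v=8: → [16,19),[15,18),[14,17); WM=17

2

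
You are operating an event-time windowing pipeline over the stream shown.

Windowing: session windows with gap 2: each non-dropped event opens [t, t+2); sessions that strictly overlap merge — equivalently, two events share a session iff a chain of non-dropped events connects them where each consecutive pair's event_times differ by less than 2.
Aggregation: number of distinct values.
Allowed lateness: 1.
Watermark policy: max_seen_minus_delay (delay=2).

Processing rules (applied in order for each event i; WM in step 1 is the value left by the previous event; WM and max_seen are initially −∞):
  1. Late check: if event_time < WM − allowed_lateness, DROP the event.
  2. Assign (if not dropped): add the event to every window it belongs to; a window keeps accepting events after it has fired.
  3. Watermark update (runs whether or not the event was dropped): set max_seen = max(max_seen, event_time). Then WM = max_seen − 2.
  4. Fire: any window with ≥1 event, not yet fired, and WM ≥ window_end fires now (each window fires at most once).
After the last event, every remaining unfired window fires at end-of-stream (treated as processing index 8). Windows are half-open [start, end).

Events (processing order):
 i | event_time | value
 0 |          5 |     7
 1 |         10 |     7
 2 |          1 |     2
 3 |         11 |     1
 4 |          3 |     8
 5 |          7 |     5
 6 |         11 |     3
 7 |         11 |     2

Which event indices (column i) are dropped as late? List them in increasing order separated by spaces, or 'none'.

i=0 t=5 v=7: → [5,7); WM=3
i=1 t=10 v=7: → [10,12); WM=8
i=2 t=1 v=2: DROP (t<8-1); WM=8
i=3 t=11 v=1: → [10,13); WM=9
i=4 t=3 v=8: DROP (t<9-1); WM=9
i=5 t=7 v=5: DROP (t<9-1); WM=9
i=6 t=11 v=3: → [10,13); WM=9
i=7 t=11 v=2: → [10,13); WM=9

2 4 5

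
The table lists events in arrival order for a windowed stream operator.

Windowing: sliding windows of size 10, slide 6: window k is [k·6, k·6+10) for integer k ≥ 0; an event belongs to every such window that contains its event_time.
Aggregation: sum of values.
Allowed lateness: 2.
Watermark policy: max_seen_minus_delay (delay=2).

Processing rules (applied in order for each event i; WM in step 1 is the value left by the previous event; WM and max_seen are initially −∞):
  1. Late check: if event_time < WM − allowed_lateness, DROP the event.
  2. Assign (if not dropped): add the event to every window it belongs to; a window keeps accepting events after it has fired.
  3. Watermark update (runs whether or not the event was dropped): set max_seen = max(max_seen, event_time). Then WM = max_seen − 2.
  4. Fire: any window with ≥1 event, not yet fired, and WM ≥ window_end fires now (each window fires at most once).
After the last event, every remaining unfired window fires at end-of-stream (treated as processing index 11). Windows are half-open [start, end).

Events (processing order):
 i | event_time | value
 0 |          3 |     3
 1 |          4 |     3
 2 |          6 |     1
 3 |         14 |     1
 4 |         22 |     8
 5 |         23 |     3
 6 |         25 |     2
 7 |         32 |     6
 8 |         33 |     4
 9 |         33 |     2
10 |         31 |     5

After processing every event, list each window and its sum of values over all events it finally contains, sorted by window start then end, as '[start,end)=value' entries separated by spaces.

i=0 t=3 v=3: → [0,10); WM=1
i=1 t=4 v=3: → [0,10); WM=2
i=2 t=6 v=1: → [6,16),[0,10); WM=4
i=3 t=14 v=1: → [12,22),[6,16); WM=12; [0,10) fires=7
i=4 t=22 v=8: → [18,28); WM=20; [6,16) fires=2
i=5 t=23 v=3: → [18,28); WM=21
i=6 t=25 v=2: → [24,34),[18,28); WM=23; [12,22) fires=1
i=7 t=32 v=6: → [30,40),[24,34); WM=30; [18,28) fires=13
i=8 t=33 v=4: → [30,40),[24,34); WM=31
i=9 t=33 v=2: → [30,40),[24,34); WM=31
i=10 t=31 v=5: → [30,40),[24,34); WM=31

[0,10)=7 [6,16)=2 [12,22)=1 [18,28)=13 [24,34)=19 [30,40)=17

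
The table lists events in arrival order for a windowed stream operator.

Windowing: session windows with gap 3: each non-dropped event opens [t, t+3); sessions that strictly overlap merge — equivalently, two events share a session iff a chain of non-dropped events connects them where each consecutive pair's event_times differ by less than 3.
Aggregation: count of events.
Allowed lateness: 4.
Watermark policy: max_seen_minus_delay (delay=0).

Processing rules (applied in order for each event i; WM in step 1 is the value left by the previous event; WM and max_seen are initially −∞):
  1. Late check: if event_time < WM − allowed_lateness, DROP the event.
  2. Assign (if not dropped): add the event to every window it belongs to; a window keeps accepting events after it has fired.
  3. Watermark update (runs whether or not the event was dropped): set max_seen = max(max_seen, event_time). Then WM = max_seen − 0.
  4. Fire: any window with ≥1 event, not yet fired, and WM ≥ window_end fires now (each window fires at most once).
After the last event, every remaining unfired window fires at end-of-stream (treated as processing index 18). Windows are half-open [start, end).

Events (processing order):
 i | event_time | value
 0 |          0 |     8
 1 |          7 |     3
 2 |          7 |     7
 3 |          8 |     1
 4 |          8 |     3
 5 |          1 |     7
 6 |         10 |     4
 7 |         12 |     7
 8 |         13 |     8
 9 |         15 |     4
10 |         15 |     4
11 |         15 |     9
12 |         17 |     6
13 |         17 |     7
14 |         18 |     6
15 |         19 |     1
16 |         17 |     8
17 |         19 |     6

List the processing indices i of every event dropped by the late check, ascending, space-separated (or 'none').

5

i=0 t=0 v=8: → [0,3); WM=0
i=1 t=7 v=3: → [7,10); WM=7
i=2 t=7 v=7: → [7,10); WM=7
i=3 t=8 v=1: → [7,11); WM=8
i=4 t=8 v=3: → [7,11); WM=8
i=5 t=1 v=7: DROP (t<8-4); WM=8
i=6 t=10 v=4: → [7,13); WM=10
i=7 t=12 v=7: → [7,15); WM=12
i=8 t=13 v=8: → [7,16); WM=13
i=9 t=15 v=4: → [7,18); WM=15
i=10 t=15 v=4: → [7,18); WM=15
i=11 t=15 v=9: → [7,18); WM=15
i=12 t=17 v=6: → [7,20); WM=17
i=13 t=17 v=7: → [7,20); WM=17
i=14 t=18 v=6: → [7,21); WM=18
i=15 t=19 v=1: → [7,22); WM=19
i=16 t=17 v=8: → [7,22); WM=19
i=17 t=19 v=6: → [7,22); WM=19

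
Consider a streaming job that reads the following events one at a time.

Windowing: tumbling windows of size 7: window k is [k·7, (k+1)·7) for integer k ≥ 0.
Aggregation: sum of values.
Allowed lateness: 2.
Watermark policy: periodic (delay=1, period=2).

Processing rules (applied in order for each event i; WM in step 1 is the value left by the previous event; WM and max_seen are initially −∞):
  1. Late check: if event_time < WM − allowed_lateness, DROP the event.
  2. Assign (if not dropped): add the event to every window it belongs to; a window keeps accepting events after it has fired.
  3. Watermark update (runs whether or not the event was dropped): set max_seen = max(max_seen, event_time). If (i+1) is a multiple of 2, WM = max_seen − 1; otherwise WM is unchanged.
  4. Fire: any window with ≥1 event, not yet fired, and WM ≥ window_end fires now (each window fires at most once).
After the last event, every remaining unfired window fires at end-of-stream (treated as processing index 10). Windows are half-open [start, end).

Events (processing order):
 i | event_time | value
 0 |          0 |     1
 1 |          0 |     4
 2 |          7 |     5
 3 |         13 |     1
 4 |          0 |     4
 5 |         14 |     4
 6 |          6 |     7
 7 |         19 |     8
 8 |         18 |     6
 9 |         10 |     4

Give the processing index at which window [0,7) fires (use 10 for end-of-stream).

i=0 t=0 v=1: → [0,7); WM=−∞
i=1 t=0 v=4: → [0,7); WM=-1
i=2 t=7 v=5: → [7,14); WM=-1
i=3 t=13 v=1: → [7,14); WM=12; [0,7) fires=5
i=4 t=0 v=4: DROP (t<12-2); WM=12
i=5 t=14 v=4: → [14,21); WM=13
i=6 t=6 v=7: DROP (t<13-2); WM=13
i=7 t=19 v=8: → [14,21); WM=18; [7,14) fires=6
i=8 t=18 v=6: → [14,21); WM=18
i=9 t=10 v=4: DROP (t<18-2); WM=18

3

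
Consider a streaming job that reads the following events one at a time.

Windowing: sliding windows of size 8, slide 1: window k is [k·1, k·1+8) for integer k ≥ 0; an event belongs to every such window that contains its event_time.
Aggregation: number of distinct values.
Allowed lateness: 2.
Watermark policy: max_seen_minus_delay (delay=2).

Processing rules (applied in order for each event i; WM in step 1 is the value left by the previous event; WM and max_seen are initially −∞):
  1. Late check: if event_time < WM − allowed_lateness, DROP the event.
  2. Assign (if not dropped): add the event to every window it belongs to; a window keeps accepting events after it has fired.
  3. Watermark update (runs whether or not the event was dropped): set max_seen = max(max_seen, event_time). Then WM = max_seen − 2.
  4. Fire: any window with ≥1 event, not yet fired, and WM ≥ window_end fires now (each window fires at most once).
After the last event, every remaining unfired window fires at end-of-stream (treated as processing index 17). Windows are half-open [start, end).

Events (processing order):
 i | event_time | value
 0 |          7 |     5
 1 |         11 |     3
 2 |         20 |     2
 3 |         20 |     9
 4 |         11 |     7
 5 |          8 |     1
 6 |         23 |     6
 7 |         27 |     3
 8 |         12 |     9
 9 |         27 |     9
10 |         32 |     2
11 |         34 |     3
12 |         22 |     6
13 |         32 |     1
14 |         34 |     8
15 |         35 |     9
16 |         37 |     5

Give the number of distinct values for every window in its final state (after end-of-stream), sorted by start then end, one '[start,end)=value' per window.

[0,8)=1 [1,9)=1 [2,10)=1 [3,11)=1 [4,12)=2 [5,13)=2 [6,14)=2 [7,15)=2 [8,16)=1 [9,17)=1 [10,18)=1 [11,19)=1 [13,21)=2 [14,22)=2 [15,23)=2 [16,24)=3 [17,25)=3 [18,26)=3 [19,27)=3 [20,28)=4 [21,29)=3 [22,30)=3 [23,31)=3 [24,32)=2 [25,33)=4 [26,34)=4 [27,35)=5 [28,36)=5 [29,37)=5 [30,38)=6 [31,39)=6 [32,40)=6 [33,41)=4 [34,42)=4 [35,43)=2 [36,44)=1 [37,45)=1

i=0 t=7 v=5: → [7,15),[6,14),[5,13),[4,12),[3,11),[2,10),[1,9),[0,8); WM=5
i=1 t=11 v=3: → [11,19),[10,18),[9,17),[8,16),[7,15),[6,14),[5,13),[4,12); WM=9; [0,8) fires=1 [1,9) fires=1
i=2 t=20 v=2: → [20,28),[19,27),[18,26),[17,25),[16,24),[15,23),[14,22),[13,21); WM=18; [2,10) fires=1 [3,11) fires=1 [4,12) fires=2 [5,13) fires=2 [6,14) fires=2 [7,15) fires=2 [8,16) fires=1 [9,17) fires=1 [10,18) fires=1
i=3 t=20 v=9: → [20,28),[19,27),[18,26),[17,25),[16,24),[15,23),[14,22),[13,21); WM=18
i=4 t=11 v=7: DROP (t<18-2); WM=18
i=5 t=8 v=1: DROP (t<18-2); WM=18
i=6 t=23 v=6: → [23,31),[22,30),[21,29),[20,28),[19,27),[18,26),[17,25),[16,24); WM=21; [11,19) fires=1 [13,21) fires=2
i=7 t=27 v=3: → [27,35),[26,34),[25,33),[24,32),[23,31),[22,30),[21,29),[20,28); WM=25; [14,22) fires=2 [15,23) fires=2 [16,24) fires=3 [17,25) fires=3
i=8 t=12 v=9: DROP (t<25-2); WM=25
i=9 t=27 v=9: → [27,35),[26,34),[25,33),[24,32),[23,31),[22,30),[21,29),[20,28); WM=25
i=10 t=32 v=2: → [32,40),[31,39),[30,38),[29,37),[28,36),[27,35),[26,34),[25,33); WM=30; [18,26) fires=3 [19,27) fires=3 [20,28) fires=4 [21,29) fires=3 [22,30) fires=3
i=11 t=34 v=3: → [34,42),[33,41),[32,40),[31,39),[30,38),[29,37),[28,36),[27,35); WM=32; [23,31) fires=3 [24,32) fires=2
i=12 t=22 v=6: DROP (t<32-2); WM=32
i=13 t=32 v=1: → [32,40),[31,39),[30,38),[29,37),[28,36),[27,35),[26,34),[25,33); WM=32
i=14 t=34 v=8: → [34,42),[33,41),[32,40),[31,39),[30,38),[29,37),[28,36),[27,35); WM=32
i=15 t=35 v=9: → [35,43),[34,42),[33,41),[32,40),[31,39),[30,38),[29,37),[28,36); WM=33; [25,33) fires=4
i=16 t=37 v=5: → [37,45),[36,44),[35,43),[34,42),[33,41),[32,40),[31,39),[30,38); WM=35; [26,34) fires=4 [27,35) fires=5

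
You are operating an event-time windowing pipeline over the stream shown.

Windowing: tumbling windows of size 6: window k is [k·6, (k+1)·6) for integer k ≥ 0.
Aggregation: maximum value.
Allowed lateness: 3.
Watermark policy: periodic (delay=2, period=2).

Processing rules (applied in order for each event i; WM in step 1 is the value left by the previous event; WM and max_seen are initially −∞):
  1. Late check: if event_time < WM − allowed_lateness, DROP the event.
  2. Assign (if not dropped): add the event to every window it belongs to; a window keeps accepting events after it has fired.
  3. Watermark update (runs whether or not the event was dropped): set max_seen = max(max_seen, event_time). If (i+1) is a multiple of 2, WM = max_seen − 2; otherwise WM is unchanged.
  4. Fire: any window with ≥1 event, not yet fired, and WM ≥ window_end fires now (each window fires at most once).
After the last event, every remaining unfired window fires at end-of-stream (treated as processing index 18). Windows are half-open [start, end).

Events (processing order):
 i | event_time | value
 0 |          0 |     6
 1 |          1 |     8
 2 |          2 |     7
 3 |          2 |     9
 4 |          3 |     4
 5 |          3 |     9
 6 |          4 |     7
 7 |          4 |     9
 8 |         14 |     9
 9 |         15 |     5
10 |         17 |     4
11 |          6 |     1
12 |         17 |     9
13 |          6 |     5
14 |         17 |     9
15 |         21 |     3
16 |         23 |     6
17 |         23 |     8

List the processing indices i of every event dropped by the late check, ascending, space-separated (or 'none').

i=0 t=0 v=6: → [0,6); WM=−∞
i=1 t=1 v=8: → [0,6); WM=-1
i=2 t=2 v=7: → [0,6); WM=-1
i=3 t=2 v=9: → [0,6); WM=0
i=4 t=3 v=4: → [0,6); WM=0
i=5 t=3 v=9: → [0,6); WM=1
i=6 t=4 v=7: → [0,6); WM=1
i=7 t=4 v=9: → [0,6); WM=2
i=8 t=14 v=9: → [12,18); WM=2
i=9 t=15 v=5: → [12,18); WM=13; [0,6) fires=9
i=10 t=17 v=4: → [12,18); WM=13
i=11 t=6 v=1: DROP (t<13-3); WM=15
i=12 t=17 v=9: → [12,18); WM=15
i=13 t=6 v=5: DROP (t<15-3); WM=15
i=14 t=17 v=9: → [12,18); WM=15
i=15 t=21 v=3: → [18,24); WM=19; [12,18) fires=9
i=16 t=23 v=6: → [18,24); WM=19
i=17 t=23 v=8: → [18,24); WM=21

11 13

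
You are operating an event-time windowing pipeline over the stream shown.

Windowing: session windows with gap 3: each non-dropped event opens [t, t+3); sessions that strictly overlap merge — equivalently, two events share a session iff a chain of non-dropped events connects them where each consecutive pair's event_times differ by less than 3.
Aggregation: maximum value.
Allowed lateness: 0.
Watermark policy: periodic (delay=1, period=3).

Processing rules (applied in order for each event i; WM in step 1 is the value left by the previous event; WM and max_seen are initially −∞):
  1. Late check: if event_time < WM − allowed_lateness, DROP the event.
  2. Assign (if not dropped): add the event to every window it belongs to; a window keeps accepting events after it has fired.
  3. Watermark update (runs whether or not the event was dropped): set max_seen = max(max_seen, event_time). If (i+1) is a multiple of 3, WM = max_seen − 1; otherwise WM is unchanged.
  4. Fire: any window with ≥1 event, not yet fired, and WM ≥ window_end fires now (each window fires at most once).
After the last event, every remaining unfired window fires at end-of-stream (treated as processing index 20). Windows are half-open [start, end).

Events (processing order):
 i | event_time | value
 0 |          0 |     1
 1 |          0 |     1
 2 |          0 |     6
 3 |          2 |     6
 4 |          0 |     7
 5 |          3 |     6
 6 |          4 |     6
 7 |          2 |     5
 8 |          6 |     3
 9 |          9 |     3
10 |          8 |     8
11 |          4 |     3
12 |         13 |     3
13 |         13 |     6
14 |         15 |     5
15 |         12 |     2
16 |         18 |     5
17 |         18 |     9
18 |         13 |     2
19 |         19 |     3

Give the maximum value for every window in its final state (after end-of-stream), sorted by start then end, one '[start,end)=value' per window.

[0,12)=8 [13,18)=6 [18,22)=9

i=0 t=0 v=1: → [0,3); WM=−∞
i=1 t=0 v=1: → [0,3); WM=−∞
i=2 t=0 v=6: → [0,3); WM=-1
i=3 t=2 v=6: → [0,5); WM=-1
i=4 t=0 v=7: → [0,5); WM=-1
i=5 t=3 v=6: → [0,6); WM=2
i=6 t=4 v=6: → [0,7); WM=2
i=7 t=2 v=5: → [0,7); WM=2
i=8 t=6 v=3: → [0,9); WM=5
i=9 t=9 v=3: → [9,12); WM=5
i=10 t=8 v=8: → [0,12); WM=5
i=11 t=4 v=3: DROP (t<5-0); WM=8
i=12 t=13 v=3: → [13,16); WM=8
i=13 t=13 v=6: → [13,16); WM=8
i=14 t=15 v=5: → [13,18); WM=14
i=15 t=12 v=2: DROP (t<14-0); WM=14
i=16 t=18 v=5: → [18,21); WM=14
i=17 t=18 v=9: → [18,21); WM=17
i=18 t=13 v=2: DROP (t<17-0); WM=17
i=19 t=19 v=3: → [18,22); WM=17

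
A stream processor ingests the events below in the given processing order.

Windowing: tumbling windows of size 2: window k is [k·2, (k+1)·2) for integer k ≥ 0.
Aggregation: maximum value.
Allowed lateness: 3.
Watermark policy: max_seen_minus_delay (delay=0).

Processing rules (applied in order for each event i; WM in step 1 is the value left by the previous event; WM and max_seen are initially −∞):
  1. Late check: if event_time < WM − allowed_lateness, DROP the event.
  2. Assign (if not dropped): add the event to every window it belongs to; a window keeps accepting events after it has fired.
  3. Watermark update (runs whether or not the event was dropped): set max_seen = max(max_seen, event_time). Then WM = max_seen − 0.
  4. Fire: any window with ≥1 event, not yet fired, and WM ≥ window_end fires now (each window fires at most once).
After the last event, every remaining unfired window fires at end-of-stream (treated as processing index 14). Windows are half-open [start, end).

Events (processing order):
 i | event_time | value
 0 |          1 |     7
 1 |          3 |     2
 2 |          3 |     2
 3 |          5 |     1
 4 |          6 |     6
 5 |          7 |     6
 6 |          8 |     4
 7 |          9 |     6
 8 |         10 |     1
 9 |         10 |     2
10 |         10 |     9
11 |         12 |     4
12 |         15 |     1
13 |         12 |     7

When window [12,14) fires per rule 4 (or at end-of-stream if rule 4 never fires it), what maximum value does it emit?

i=0 t=1 v=7: → [0,2); WM=1
i=1 t=3 v=2: → [2,4); WM=3; [0,2) fires=7
i=2 t=3 v=2: → [2,4); WM=3
i=3 t=5 v=1: → [4,6); WM=5; [2,4) fires=2
i=4 t=6 v=6: → [6,8); WM=6; [4,6) fires=1
i=5 t=7 v=6: → [6,8); WM=7
i=6 t=8 v=4: → [8,10); WM=8; [6,8) fires=6
i=7 t=9 v=6: → [8,10); WM=9
i=8 t=10 v=1: → [10,12); WM=10; [8,10) fires=6
i=9 t=10 v=2: → [10,12); WM=10
i=10 t=10 v=9: → [10,12); WM=10
i=11 t=12 v=4: → [12,14); WM=12; [10,12) fires=9
i=12 t=15 v=1: → [14,16); WM=15; [12,14) fires=4
i=13 t=12 v=7: → [12,14); WM=15

4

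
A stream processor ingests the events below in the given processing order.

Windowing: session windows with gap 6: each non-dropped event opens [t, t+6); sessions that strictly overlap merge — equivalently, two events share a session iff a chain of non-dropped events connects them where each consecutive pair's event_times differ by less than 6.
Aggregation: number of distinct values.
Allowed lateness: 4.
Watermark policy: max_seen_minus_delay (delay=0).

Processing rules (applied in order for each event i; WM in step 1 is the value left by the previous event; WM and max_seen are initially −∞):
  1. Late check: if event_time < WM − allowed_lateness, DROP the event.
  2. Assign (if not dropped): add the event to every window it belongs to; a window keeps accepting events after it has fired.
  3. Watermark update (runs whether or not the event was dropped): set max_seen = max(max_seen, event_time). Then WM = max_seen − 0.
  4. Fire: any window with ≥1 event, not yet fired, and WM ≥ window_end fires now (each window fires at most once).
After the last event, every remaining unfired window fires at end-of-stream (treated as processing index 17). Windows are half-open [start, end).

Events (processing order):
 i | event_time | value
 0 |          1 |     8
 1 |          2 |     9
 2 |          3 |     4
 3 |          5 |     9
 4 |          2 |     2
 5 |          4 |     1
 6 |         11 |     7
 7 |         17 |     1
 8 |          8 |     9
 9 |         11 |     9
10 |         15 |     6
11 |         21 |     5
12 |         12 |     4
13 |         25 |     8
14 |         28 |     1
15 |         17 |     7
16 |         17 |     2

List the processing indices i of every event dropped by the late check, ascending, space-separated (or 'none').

i=0 t=1 v=8: → [1,7); WM=1
i=1 t=2 v=9: → [1,8); WM=2
i=2 t=3 v=4: → [1,9); WM=3
i=3 t=5 v=9: → [1,11); WM=5
i=4 t=2 v=2: → [1,11); WM=5
i=5 t=4 v=1: → [1,11); WM=5
i=6 t=11 v=7: → [11,17); WM=11
i=7 t=17 v=1: → [17,23); WM=17
i=8 t=8 v=9: DROP (t<17-4); WM=17
i=9 t=11 v=9: DROP (t<17-4); WM=17
i=10 t=15 v=6: → [11,23); WM=17
i=11 t=21 v=5: → [11,27); WM=21
i=12 t=12 v=4: DROP (t<21-4); WM=21
i=13 t=25 v=8: → [11,31); WM=25
i=14 t=28 v=1: → [11,34); WM=28
i=15 t=17 v=7: DROP (t<28-4); WM=28
i=16 t=17 v=2: DROP (t<28-4); WM=28

8 9 12 15 16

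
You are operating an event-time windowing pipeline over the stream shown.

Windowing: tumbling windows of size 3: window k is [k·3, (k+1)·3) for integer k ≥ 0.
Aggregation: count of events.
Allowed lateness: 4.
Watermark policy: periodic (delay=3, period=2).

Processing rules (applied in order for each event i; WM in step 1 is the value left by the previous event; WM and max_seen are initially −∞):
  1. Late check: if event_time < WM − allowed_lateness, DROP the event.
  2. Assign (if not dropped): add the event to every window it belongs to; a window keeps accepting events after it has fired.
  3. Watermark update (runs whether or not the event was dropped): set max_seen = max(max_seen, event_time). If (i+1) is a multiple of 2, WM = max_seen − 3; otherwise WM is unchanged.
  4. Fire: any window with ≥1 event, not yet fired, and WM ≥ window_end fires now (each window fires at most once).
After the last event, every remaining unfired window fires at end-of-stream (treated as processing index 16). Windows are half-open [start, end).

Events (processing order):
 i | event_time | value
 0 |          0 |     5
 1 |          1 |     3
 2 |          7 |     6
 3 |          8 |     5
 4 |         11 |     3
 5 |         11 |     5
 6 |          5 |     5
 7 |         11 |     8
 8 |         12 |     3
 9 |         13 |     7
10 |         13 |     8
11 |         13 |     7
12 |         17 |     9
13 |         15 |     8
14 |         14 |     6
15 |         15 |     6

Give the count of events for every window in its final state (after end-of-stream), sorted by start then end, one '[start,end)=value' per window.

[0,3)=2 [3,6)=1 [6,9)=2 [9,12)=3 [12,15)=5 [15,18)=3

i=0 t=0 v=5: → [0,3); WM=−∞
i=1 t=1 v=3: → [0,3); WM=-2
i=2 t=7 v=6: → [6,9); WM=-2
i=3 t=8 v=5: → [6,9); WM=5; [0,3) fires=2
i=4 t=11 v=3: → [9,12); WM=5
i=5 t=11 v=5: → [9,12); WM=8
i=6 t=5 v=5: → [3,6); WM=8; [3,6) fires=1
i=7 t=11 v=8: → [9,12); WM=8
i=8 t=12 v=3: → [12,15); WM=8
i=9 t=13 v=7: → [12,15); WM=10; [6,9) fires=2
i=10 t=13 v=8: → [12,15); WM=10
i=11 t=13 v=7: → [12,15); WM=10
i=12 t=17 v=9: → [15,18); WM=10
i=13 t=15 v=8: → [15,18); WM=14; [9,12) fires=3
i=14 t=14 v=6: → [12,15); WM=14
i=15 t=15 v=6: → [15,18); WM=14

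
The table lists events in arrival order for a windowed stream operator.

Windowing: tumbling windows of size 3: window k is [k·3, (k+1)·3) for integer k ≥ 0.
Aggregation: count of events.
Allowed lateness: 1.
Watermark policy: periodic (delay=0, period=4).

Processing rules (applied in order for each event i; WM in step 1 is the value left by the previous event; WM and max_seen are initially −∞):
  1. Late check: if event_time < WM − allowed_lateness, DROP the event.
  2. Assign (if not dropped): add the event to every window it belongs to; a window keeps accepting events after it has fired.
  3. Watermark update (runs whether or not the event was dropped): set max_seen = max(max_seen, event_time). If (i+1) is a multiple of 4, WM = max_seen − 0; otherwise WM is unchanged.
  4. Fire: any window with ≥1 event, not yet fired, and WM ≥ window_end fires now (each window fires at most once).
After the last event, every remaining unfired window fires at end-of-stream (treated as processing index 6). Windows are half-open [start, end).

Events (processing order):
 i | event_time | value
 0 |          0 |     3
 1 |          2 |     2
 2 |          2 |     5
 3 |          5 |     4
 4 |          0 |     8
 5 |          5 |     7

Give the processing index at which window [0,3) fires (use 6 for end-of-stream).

3

i=0 t=0 v=3: → [0,3); WM=−∞
i=1 t=2 v=2: → [0,3); WM=−∞
i=2 t=2 v=5: → [0,3); WM=−∞
i=3 t=5 v=4: → [3,6); WM=5; [0,3) fires=3
i=4 t=0 v=8: DROP (t<5-1); WM=5
i=5 t=5 v=7: → [3,6); WM=5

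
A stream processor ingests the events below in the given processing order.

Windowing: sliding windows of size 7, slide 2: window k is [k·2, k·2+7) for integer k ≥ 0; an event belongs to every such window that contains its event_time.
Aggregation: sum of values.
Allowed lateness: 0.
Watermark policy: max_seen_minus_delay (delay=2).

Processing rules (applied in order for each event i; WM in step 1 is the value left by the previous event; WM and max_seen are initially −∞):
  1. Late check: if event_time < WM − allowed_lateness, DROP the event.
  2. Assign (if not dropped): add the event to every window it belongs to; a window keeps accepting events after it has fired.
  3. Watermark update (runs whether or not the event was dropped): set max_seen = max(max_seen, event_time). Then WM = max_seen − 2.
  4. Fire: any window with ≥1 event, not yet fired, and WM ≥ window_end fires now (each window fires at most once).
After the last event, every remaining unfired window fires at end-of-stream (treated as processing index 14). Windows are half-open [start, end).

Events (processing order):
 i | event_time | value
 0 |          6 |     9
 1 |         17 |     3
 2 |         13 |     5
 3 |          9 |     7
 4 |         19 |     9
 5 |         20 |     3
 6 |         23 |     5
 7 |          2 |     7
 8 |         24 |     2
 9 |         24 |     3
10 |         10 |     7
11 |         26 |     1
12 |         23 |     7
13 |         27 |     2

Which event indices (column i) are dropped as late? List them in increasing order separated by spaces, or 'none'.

2 3 7 10 12

i=0 t=6 v=9: → [6,13),[4,11),[2,9),[0,7); WM=4
i=1 t=17 v=3: → [16,23),[14,21),[12,19); WM=15; [0,7) fires=9 [2,9) fires=9 [4,11) fires=9 [6,13) fires=9
i=2 t=13 v=5: DROP (t<15-0); WM=15
i=3 t=9 v=7: DROP (t<15-0); WM=15
i=4 t=19 v=9: → [18,25),[16,23),[14,21); WM=17
i=5 t=20 v=3: → [20,27),[18,25),[16,23),[14,21); WM=18
i=6 t=23 v=5: → [22,29),[20,27),[18,25); WM=21; [12,19) fires=3 [14,21) fires=15
i=7 t=2 v=7: DROP (t<21-0); WM=21
i=8 t=24 v=2: → [24,31),[22,29),[20,27),[18,25); WM=22
i=9 t=24 v=3: → [24,31),[22,29),[20,27),[18,25); WM=22
i=10 t=10 v=7: DROP (t<22-0); WM=22
i=11 t=26 v=1: → [26,33),[24,31),[22,29),[20,27); WM=24; [16,23) fires=15
i=12 t=23 v=7: DROP (t<24-0); WM=24
i=13 t=27 v=2: → [26,33),[24,31),[22,29); WM=25; [18,25) fires=22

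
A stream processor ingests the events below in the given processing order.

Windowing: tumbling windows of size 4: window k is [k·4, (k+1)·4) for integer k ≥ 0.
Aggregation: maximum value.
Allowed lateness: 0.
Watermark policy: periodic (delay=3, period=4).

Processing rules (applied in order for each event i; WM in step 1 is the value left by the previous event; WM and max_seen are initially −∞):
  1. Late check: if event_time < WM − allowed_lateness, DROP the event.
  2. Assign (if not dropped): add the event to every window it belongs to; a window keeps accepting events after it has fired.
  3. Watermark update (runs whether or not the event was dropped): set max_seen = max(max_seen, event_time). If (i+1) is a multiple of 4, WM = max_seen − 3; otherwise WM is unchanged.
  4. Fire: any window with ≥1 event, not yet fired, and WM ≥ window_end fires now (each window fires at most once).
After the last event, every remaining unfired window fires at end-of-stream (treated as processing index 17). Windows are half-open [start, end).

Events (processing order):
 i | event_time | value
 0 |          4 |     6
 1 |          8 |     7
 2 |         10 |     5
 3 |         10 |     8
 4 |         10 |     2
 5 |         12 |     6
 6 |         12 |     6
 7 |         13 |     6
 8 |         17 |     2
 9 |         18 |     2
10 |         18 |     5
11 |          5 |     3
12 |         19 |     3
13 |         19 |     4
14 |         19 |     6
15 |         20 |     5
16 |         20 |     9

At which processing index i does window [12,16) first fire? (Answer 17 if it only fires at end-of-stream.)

15

i=0 t=4 v=6: → [4,8); WM=−∞
i=1 t=8 v=7: → [8,12); WM=−∞
i=2 t=10 v=5: → [8,12); WM=−∞
i=3 t=10 v=8: → [8,12); WM=7
i=4 t=10 v=2: → [8,12); WM=7
i=5 t=12 v=6: → [12,16); WM=7
i=6 t=12 v=6: → [12,16); WM=7
i=7 t=13 v=6: → [12,16); WM=10; [4,8) fires=6
i=8 t=17 v=2: → [16,20); WM=10
i=9 t=18 v=2: → [16,20); WM=10
i=10 t=18 v=5: → [16,20); WM=10
i=11 t=5 v=3: DROP (t<10-0); WM=15; [8,12) fires=8
i=12 t=19 v=3: → [16,20); WM=15
i=13 t=19 v=4: → [16,20); WM=15
i=14 t=19 v=6: → [16,20); WM=15
i=15 t=20 v=5: → [20,24); WM=17; [12,16) fires=6
i=16 t=20 v=9: → [20,24); WM=17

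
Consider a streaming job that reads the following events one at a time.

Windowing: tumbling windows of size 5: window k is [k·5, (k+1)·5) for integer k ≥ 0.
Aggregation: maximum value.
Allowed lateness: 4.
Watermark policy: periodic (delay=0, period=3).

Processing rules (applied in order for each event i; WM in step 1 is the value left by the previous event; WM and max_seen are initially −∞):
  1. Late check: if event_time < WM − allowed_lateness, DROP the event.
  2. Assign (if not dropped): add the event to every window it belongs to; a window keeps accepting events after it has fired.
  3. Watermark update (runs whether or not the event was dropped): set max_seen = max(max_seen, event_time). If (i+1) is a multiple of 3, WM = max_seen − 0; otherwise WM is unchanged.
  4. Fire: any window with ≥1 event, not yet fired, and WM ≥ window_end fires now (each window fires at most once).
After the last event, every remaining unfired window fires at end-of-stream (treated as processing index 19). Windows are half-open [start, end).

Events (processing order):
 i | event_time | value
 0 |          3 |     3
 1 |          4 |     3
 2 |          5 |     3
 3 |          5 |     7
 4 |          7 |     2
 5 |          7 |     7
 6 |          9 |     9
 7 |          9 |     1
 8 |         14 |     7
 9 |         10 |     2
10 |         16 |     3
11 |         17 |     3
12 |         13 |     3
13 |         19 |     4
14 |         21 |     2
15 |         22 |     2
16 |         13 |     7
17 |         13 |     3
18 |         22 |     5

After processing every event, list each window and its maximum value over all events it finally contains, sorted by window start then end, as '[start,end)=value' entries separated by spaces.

i=0 t=3 v=3: → [0,5); WM=−∞
i=1 t=4 v=3: → [0,5); WM=−∞
i=2 t=5 v=3: → [5,10); WM=5; [0,5) fires=3
i=3 t=5 v=7: → [5,10); WM=5
i=4 t=7 v=2: → [5,10); WM=5
i=5 t=7 v=7: → [5,10); WM=7
i=6 t=9 v=9: → [5,10); WM=7
i=7 t=9 v=1: → [5,10); WM=7
i=8 t=14 v=7: → [10,15); WM=14; [5,10) fires=9
i=9 t=10 v=2: → [10,15); WM=14
i=10 t=16 v=3: → [15,20); WM=14
i=11 t=17 v=3: → [15,20); WM=17; [10,15) fires=7
i=12 t=13 v=3: → [10,15); WM=17
i=13 t=19 v=4: → [15,20); WM=17
i=14 t=21 v=2: → [20,25); WM=21; [15,20) fires=4
i=15 t=22 v=2: → [20,25); WM=21
i=16 t=13 v=7: DROP (t<21-4); WM=21
i=17 t=13 v=3: DROP (t<21-4); WM=22
i=18 t=22 v=5: → [20,25); WM=22

[0,5)=3 [5,10)=9 [10,15)=7 [15,20)=4 [20,25)=5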